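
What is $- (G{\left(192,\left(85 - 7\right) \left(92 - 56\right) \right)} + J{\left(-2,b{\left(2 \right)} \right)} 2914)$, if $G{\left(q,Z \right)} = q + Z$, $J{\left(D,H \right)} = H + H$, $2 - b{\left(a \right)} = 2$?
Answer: $-3000$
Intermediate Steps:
$b{\left(a \right)} = 0$ ($b{\left(a \right)} = 2 - 2 = 0$)
$J{\left(D,H \right)} = 2 H$
$G{\left(q,Z \right)} = Z + q$
$- (G{\left(192,\left(85 - 7\right) \left(92 - 56\right) \right)} + J{\left(-2,b{\left(2 \right)} \right)} 2914) = - (\left(\left(85 - 7\right) \left(92 - 56\right) + 192\right) + 2 \cdot 0 \cdot 2914) = - (\left(78 \cdot 36 + 192\right) + 0 \cdot 2914) = - (\left(2808 + 192\right) + 0) = - (3000 + 0) = \left(-1\right) 3000 = -3000$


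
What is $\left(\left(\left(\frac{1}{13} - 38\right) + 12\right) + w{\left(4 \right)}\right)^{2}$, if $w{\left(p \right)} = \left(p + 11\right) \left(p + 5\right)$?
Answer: $\frac{2010724}{169} \approx 11898.0$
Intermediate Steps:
$w{\left(p \right)} = \left(5 + p\right) \left(11 + p\right)$ ($w{\left(p \right)} = \left(11 + p\right) \left(5 + p\right) = \left(5 + p\right) \left(11 + p\right)$)
$\left(\left(\left(\frac{1}{13} - 38\right) + 12\right) + w{\left(4 \right)}\right)^{2} = \left(\left(\left(\frac{1}{13} - 38\right) + 12\right) + \left(55 + 4^{2} + 16 \cdot 4\right)\right)^{2} = \left(\left(\left(\frac{1}{13} - 38\right) + 12\right) + \left(55 + 16 + 64\right)\right)^{2} = \left(\left(- \frac{493}{13} + 12\right) + 135\right)^{2} = \left(- \frac{337}{13} + 135\right)^{2} = \left(\frac{1418}{13}\right)^{2} = \frac{2010724}{169}$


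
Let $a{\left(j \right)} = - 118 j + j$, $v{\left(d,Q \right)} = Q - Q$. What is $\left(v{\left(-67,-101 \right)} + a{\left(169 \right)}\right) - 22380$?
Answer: $-42153$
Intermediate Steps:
$v{\left(d,Q \right)} = 0$
$a{\left(j \right)} = - 117 j$
$\left(v{\left(-67,-101 \right)} + a{\left(169 \right)}\right) - 22380 = \left(0 - 19773\right) - 22380 = -19773 - 22380 = -42153$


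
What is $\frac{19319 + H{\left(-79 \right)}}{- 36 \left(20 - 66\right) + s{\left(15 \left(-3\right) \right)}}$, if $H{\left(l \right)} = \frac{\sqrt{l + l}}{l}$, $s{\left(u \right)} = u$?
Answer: $\frac{19319}{1611} - \frac{i \sqrt{158}}{127269} \approx 11.992 - 9.8766 \cdot 10^{-5} i$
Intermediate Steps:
$H{\left(l \right)} = \frac{\sqrt{2}}{\sqrt{l}}$ ($H{\left(l \right)} = \frac{\sqrt{2 l}}{l} = \frac{\sqrt{2} \sqrt{l}}{l} = \frac{\sqrt{2}}{\sqrt{l}}$)
$\frac{19319 + H{\left(-79 \right)}}{- 36 \left(20 - 66\right) + s{\left(15 \left(-3\right) \right)}} = \frac{19319 + \frac{\sqrt{2}}{i \sqrt{79}}}{- 36 \left(20 - 66\right) + 15 \left(-3\right)} = \frac{19319 + \sqrt{2} \left(- \frac{i \sqrt{79}}{79}\right)}{\left(-36\right) \left(-46\right) - 45} = \frac{19319 - \frac{i \sqrt{158}}{79}}{1656 - 45} = \frac{19319 - \frac{i \sqrt{158}}{79}}{1611} = \left(19319 - \frac{i \sqrt{158}}{79}\right) \frac{1}{1611} = \frac{19319}{1611} - \frac{i \sqrt{158}}{127269}$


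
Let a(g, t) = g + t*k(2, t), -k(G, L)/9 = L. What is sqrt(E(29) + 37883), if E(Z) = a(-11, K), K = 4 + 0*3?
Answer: 12*sqrt(262) ≈ 194.24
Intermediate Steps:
K = 4 (K = 4 + 0 = 4)
k(G, L) = -9*L
a(g, t) = g - 9*t**2 (a(g, t) = g + t*(-9*t) = g - 9*t**2)
E(Z) = -155 (E(Z) = -11 - 9*4**2 = -11 - 9*16 = -11 - 144 = -155)
sqrt(E(29) + 37883) = sqrt(-155 + 37883) = sqrt(37728) = 12*sqrt(262)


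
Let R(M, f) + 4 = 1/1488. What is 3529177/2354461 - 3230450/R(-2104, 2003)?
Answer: 11317702185857927/14011397411 ≈ 8.0775e+5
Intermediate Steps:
R(M, f) = -5951/1488 (R(M, f) = -4 + 1/1488 = -5951/1488)
3529177/2354461 - 3230450/R(-2104, 2003) = 3529177/2354461 - 3230450/(-5951/1488) = 3529177*(1/2354461) - 3230450*(-1488/5951) = 3529177/2354461 + 4806909600/5951 = 11317702185857927/14011397411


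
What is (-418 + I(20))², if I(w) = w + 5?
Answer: 154449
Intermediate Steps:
I(w) = 5 + w
(-418 + I(20))² = (-418 + (5 + 20))² = (-418 + 25)² = (-393)² = 154449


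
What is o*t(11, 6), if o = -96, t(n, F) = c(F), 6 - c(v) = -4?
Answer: -960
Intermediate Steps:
c(v) = 10 (c(v) = 6 - 1*(-4) = 6 + 4 = 10)
t(n, F) = 10
o*t(11, 6) = -96*10 = -960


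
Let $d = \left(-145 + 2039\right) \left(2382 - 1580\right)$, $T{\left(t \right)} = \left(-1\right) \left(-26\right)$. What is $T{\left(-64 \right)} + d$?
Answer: $1519014$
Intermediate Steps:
$T{\left(t \right)} = 26$
$d = 1518988$ ($d = 1894 \cdot 802 = 1518988$)
$T{\left(-64 \right)} + d = 26 + 1518988 = 1519014$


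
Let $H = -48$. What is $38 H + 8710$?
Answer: $6886$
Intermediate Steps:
$38 H + 8710 = 38 \left(-48\right) + 8710 = -1824 + 8710 = 6886$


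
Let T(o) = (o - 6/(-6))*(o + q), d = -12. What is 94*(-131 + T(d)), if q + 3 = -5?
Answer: 8366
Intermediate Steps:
q = -8 (q = -3 - 5 = -8)
T(o) = (1 + o)*(-8 + o) (T(o) = (o - 6/(-6))*(o - 8) = (o - 6*(-1/6))*(-8 + o) = (o + 1)*(-8 + o) = (1 + o)*(-8 + o))
94*(-131 + T(d)) = 94*(-131 + (-8 + (-12)**2 - 7*(-12))) = 94*(-131 + (-8 + 144 + 84)) = 94*(-131 + 220) = 94*89 = 8366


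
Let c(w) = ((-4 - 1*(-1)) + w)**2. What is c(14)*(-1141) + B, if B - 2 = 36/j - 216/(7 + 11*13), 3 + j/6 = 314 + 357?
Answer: -1152804599/8350 ≈ -1.3806e+5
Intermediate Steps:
j = 4008 (j = -18 + 6*(314 + 357) = -18 + 6*671 = -18 + 4026 = 4008)
c(w) = (-3 + w)**2 (c(w) = ((-4 + 1) + w)**2 = (-3 + w)**2)
B = 4751/8350 (B = 2 + (36/4008 - 216/(7 + 11*13)) = 2 + (36*(1/4008) - 216/(7 + 143)) = 2 + (3/334 - 216/150) = 2 + (3/334 - 216*1/150) = 2 + (3/334 - 36/25) = 2 - 11949/8350 = 4751/8350 ≈ 0.56898)
c(14)*(-1141) + B = (-3 + 14)**2*(-1141) + 4751/8350 = 11**2*(-1141) + 4751/8350 = 121*(-1141) + 4751/8350 = -138061 + 4751/8350 = -1152804599/8350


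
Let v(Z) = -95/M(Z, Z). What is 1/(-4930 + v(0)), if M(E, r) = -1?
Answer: -1/4835 ≈ -0.00020683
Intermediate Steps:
v(Z) = 95 (v(Z) = -95/(-1) = -95*(-1) = 95)
1/(-4930 + v(0)) = 1/(-4930 + 95) = 1/(-4835) = -1/4835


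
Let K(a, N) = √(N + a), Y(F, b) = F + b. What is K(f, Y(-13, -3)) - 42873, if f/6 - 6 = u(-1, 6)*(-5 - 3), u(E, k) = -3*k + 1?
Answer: -42873 + 2*√209 ≈ -42844.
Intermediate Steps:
u(E, k) = 1 - 3*k
f = 852 (f = 36 + 6*((1 - 3*6)*(-5 - 3)) = 36 + 6*((1 - 18)*(-8)) = 36 + 6*(-17*(-8)) = 36 + 6*136 = 36 + 816 = 852)
K(f, Y(-13, -3)) - 42873 = √((-13 - 3) + 852) - 42873 = √(-16 + 852) - 42873 = √836 - 42873 = 2*√209 - 42873 = -42873 + 2*√209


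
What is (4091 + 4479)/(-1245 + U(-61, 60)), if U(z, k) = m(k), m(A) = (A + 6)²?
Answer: 8570/3111 ≈ 2.7547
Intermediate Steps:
m(A) = (6 + A)²
U(z, k) = (6 + k)²
(4091 + 4479)/(-1245 + U(-61, 60)) = (4091 + 4479)/(-1245 + (6 + 60)²) = 8570/(-1245 + 66²) = 8570/(-1245 + 4356) = 8570/3111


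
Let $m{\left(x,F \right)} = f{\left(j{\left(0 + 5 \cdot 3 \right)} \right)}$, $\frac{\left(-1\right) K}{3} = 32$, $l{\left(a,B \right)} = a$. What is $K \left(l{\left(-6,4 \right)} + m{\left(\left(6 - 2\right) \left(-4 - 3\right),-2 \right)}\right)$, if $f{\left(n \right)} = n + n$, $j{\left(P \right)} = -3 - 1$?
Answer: $1344$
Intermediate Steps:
$K = -96$ ($K = \left(-3\right) 32 = -96$)
$j{\left(P \right)} = -4$ ($j{\left(P \right)} = -3 - 1 = -4$)
$f{\left(n \right)} = 2 n$
$m{\left(x,F \right)} = -8$ ($m{\left(x,F \right)} = 2 \left(-4\right) = -8$)
$K \left(l{\left(-6,4 \right)} + m{\left(\left(6 - 2\right) \left(-4 - 3\right),-2 \right)}\right) = - 96 \left(-6 - 8\right) = \left(-96\right) \left(-14\right) = 1344$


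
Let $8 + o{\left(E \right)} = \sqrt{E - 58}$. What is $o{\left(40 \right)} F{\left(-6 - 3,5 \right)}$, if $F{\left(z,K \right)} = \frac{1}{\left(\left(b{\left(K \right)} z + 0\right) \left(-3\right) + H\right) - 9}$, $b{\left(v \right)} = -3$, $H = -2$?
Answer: $\frac{2}{23} - \frac{3 i \sqrt{2}}{92} \approx 0.086957 - 0.046116 i$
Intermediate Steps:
$o{\left(E \right)} = -8 + \sqrt{-58 + E}$ ($o{\left(E \right)} = -8 + \sqrt{E - 58} = -8 + \sqrt{-58 + E}$)
$F{\left(z,K \right)} = \frac{1}{-11 + 9 z}$ ($F{\left(z,K \right)} = \frac{1}{\left(\left(- 3 z + 0\right) \left(-3\right) - 2\right) - 9} = \frac{1}{\left(- 3 z \left(-3\right) - 2\right) - 9} = \frac{1}{\left(9 z - 2\right) - 9} = \frac{1}{\left(-2 + 9 z\right) - 9} = \frac{1}{-11 + 9 z}$)
$o{\left(40 \right)} F{\left(-6 - 3,5 \right)} = \frac{-8 + \sqrt{-58 + 40}}{-11 + 9 \left(-6 - 3\right)} = \frac{-8 + \sqrt{-18}}{-11 + 9 \left(-6 - 3\right)} = \frac{-8 + 3 i \sqrt{2}}{-11 + 9 \left(-9\right)} = \frac{-8 + 3 i \sqrt{2}}{-11 - 81} = \frac{-8 + 3 i \sqrt{2}}{-92} = \left(-8 + 3 i \sqrt{2}\right) \left(- \frac{1}{92}\right) = \frac{2}{23} - \frac{3 i \sqrt{2}}{92}$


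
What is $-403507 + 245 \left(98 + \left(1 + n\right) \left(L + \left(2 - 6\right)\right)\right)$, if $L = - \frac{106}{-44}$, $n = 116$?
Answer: $- \frac{9352209}{22} \approx -4.251 \cdot 10^{5}$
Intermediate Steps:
$L = \frac{53}{22}$ ($L = \left(-106\right) \left(- \frac{1}{44}\right) = \frac{53}{22} \approx 2.4091$)
$-403507 + 245 \left(98 + \left(1 + n\right) \left(L + \left(2 - 6\right)\right)\right) = -403507 + 245 \left(98 + \left(1 + 116\right) \left(\frac{53}{22} + \left(2 - 6\right)\right)\right) = -403507 + 245 \left(98 + 117 \left(\frac{53}{22} + \left(2 - 6\right)\right)\right) = -403507 + 245 \left(98 + 117 \left(\frac{53}{22} - 4\right)\right) = -403507 + 245 \left(98 + 117 \left(- \frac{35}{22}\right)\right) = -403507 + 245 \left(98 - \frac{4095}{22}\right) = -403507 + 245 \left(- \frac{1939}{22}\right) = -403507 - \frac{475055}{22} = - \frac{9352209}{22}$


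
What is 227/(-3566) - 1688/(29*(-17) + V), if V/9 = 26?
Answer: 5960615/923594 ≈ 6.4537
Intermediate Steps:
V = 234 (V = 9*26 = 234)
227/(-3566) - 1688/(29*(-17) + V) = 227/(-3566) - 1688/(29*(-17) + 234) = 227*(-1/3566) - 1688/(-493 + 234) = -227/3566 - 1688/(-259) = -227/3566 - 1688*(-1/259) = -227/3566 + 1688/259 = 5960615/923594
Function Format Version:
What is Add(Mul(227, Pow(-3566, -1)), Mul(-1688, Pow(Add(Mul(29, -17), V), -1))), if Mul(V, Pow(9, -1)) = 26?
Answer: Rational(5960615, 923594) ≈ 6.4537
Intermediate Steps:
V = 234 (V = Mul(9, 26) = 234)
Add(Mul(227, Pow(-3566, -1)), Mul(-1688, Pow(Add(Mul(29, -17), V), -1))) = Add(Mul(227, Pow(-3566, -1)), Mul(-1688, Pow(Add(Mul(29, -17), 234), -1))) = Add(Mul(227, Rational(-1, 3566)), Mul(-1688, Pow(Add(-493, 234), -1))) = Add(Rational(-227, 3566), Mul(-1688, Pow(-259, -1))) = Add(Rational(-227, 3566), Mul(-1688, Rational(-1, 259))) = Add(Rational(-227, 3566), Rational(1688, 259)) = Rational(5960615, 923594)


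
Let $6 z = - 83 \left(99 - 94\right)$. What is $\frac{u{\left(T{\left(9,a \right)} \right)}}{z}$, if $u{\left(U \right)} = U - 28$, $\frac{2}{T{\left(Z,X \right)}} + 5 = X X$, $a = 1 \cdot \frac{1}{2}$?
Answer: $\frac{648}{1577} \approx 0.41091$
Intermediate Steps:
$a = \frac{1}{2}$ ($a = 1 \cdot \frac{1}{2} = \frac{1}{2} \approx 0.5$)
$T{\left(Z,X \right)} = \frac{2}{-5 + X^{2}}$ ($T{\left(Z,X \right)} = \frac{2}{-5 + X X} = \frac{2}{-5 + X^{2}}$)
$u{\left(U \right)} = -28 + U$ ($u{\left(U \right)} = U - 28 = -28 + U$)
$z = - \frac{415}{6}$ ($z = \frac{\left(-83\right) \left(99 - 94\right)}{6} = \frac{\left(-83\right) 5}{6} = \frac{1}{6} \left(-415\right) = - \frac{415}{6} \approx -69.167$)
$\frac{u{\left(T{\left(9,a \right)} \right)}}{z} = \frac{-28 + \frac{2}{-5 + \left(\frac{1}{2}\right)^{2}}}{- \frac{415}{6}} = \left(-28 + \frac{2}{-5 + \frac{1}{4}}\right) \left(- \frac{6}{415}\right) = \left(-28 + \frac{2}{- \frac{19}{4}}\right) \left(- \frac{6}{415}\right) = \left(-28 + 2 \left(- \frac{4}{19}\right)\right) \left(- \frac{6}{415}\right) = \left(-28 - \frac{8}{19}\right) \left(- \frac{6}{415}\right) = \left(- \frac{540}{19}\right) \left(- \frac{6}{415}\right) = \frac{648}{1577}$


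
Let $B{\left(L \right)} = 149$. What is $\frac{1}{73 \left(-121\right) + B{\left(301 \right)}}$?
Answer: $- \frac{1}{8684} \approx -0.00011515$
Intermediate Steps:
$\frac{1}{73 \left(-121\right) + B{\left(301 \right)}} = \frac{1}{73 \left(-121\right) + 149} = \frac{1}{-8833 + 149} = \frac{1}{-8684} = - \frac{1}{8684}$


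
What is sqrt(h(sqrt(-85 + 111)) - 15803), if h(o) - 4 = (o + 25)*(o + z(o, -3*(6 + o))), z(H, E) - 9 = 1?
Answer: sqrt(-15523 + 35*sqrt(26)) ≈ 123.87*I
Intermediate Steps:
z(H, E) = 10 (z(H, E) = 9 + 1 = 10)
h(o) = 4 + (10 + o)*(25 + o) (h(o) = 4 + (o + 25)*(o + 10) = 4 + (25 + o)*(10 + o) = 4 + (10 + o)*(25 + o))
sqrt(h(sqrt(-85 + 111)) - 15803) = sqrt((254 + (sqrt(-85 + 111))**2 + 35*sqrt(-85 + 111)) - 15803) = sqrt((254 + (sqrt(26))**2 + 35*sqrt(26)) - 15803) = sqrt((254 + 26 + 35*sqrt(26)) - 15803) = sqrt((280 + 35*sqrt(26)) - 15803) = sqrt(-15523 + 35*sqrt(26))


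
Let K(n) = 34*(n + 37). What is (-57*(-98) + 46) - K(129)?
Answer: -12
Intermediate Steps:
K(n) = 1258 + 34*n (K(n) = 34*(37 + n) = 1258 + 34*n)
(-57*(-98) + 46) - K(129) = (-57*(-98) + 46) - (1258 + 34*129) = (5586 + 46) - (1258 + 4386) = 5632 - 1*5644 = 5632 - 5644 = -12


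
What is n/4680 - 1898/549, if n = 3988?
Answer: -185923/71370 ≈ -2.6051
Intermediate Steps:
n/4680 - 1898/549 = 3988/4680 - 1898/549 = 3988*(1/4680) - 1898*1/549 = 997/1170 - 1898/549 = -185923/71370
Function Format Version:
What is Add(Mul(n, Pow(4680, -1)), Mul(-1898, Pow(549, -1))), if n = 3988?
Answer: Rational(-185923, 71370) ≈ -2.6051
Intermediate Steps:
Add(Mul(n, Pow(4680, -1)), Mul(-1898, Pow(549, -1))) = Add(Mul(3988, Pow(4680, -1)), Mul(-1898, Pow(549, -1))) = Add(Mul(3988, Rational(1, 4680)), Mul(-1898, Rational(1, 549))) = Add(Rational(997, 1170), Rational(-1898, 549)) = Rational(-185923, 71370)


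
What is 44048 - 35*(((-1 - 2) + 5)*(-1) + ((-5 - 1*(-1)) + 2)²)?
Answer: 43978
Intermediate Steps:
44048 - 35*(((-1 - 2) + 5)*(-1) + ((-5 - 1*(-1)) + 2)²) = 44048 - 35*((-3 + 5)*(-1) + ((-5 + 1) + 2)²) = 44048 - 35*(2*(-1) + (-4 + 2)²) = 44048 - 35*(-2 + (-2)²) = 44048 - 35*(-2 + 4) = 44048 - 35*2 = 44048 - 70 = 43978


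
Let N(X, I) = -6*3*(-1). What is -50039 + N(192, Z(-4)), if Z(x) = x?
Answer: -50021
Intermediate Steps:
N(X, I) = 18 (N(X, I) = -18*(-1) = 18)
-50039 + N(192, Z(-4)) = -50039 + 18 = -50021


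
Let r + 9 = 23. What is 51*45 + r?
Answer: 2309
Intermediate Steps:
r = 14 (r = -9 + 23 = 14)
51*45 + r = 51*45 + 14 = 2295 + 14 = 2309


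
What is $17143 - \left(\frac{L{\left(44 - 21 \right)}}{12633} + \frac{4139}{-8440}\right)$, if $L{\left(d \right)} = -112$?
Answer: $\frac{1827883093627}{106622520} \approx 17144.0$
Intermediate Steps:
$17143 - \left(\frac{L{\left(44 - 21 \right)}}{12633} + \frac{4139}{-8440}\right) = 17143 - \left(- \frac{112}{12633} + \frac{4139}{-8440}\right) = 17143 - \left(\left(-112\right) \frac{1}{12633} + 4139 \left(- \frac{1}{8440}\right)\right) = 17143 - \left(- \frac{112}{12633} - \frac{4139}{8440}\right) = 17143 - - \frac{53233267}{106622520} = 17143 + \frac{53233267}{106622520} = \frac{1827883093627}{106622520}$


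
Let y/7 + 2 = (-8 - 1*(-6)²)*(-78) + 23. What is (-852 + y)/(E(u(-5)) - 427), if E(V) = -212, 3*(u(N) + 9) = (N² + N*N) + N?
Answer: -2591/71 ≈ -36.493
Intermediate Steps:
u(N) = -9 + N/3 + 2*N²/3 (u(N) = -9 + ((N² + N*N) + N)/3 = -9 + ((N² + N²) + N)/3 = -9 + (2*N² + N)/3 = -9 + (N + 2*N²)/3 = -9 + (N/3 + 2*N²/3) = -9 + N/3 + 2*N²/3)
y = 24171 (y = -14 + 7*((-8 - 1*(-6)²)*(-78) + 23) = -14 + 7*((-8 - 1*36)*(-78) + 23) = -14 + 7*((-8 - 36)*(-78) + 23) = -14 + 7*(-44*(-78) + 23) = -14 + 7*(3432 + 23) = -14 + 7*3455 = -14 + 24185 = 24171)
(-852 + y)/(E(u(-5)) - 427) = (-852 + 24171)/(-212 - 427) = 23319/(-639) = 23319*(-1/639) = -2591/71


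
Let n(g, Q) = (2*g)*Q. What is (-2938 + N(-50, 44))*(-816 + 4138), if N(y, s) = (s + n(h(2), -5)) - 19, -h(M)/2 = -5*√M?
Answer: -9676986 - 332200*√2 ≈ -1.0147e+7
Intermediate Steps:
h(M) = 10*√M (h(M) = -(-10)*√M = 10*√M)
n(g, Q) = 2*Q*g
N(y, s) = -19 + s - 100*√2 (N(y, s) = (s + 2*(-5)*(10*√2)) - 19 = (s - 100*√2) - 19 = -19 + s - 100*√2)
(-2938 + N(-50, 44))*(-816 + 4138) = (-2938 + (-19 + 44 - 100*√2))*(-816 + 4138) = (-2938 + (25 - 100*√2))*3322 = (-2913 - 100*√2)*3322 = -9676986 - 332200*√2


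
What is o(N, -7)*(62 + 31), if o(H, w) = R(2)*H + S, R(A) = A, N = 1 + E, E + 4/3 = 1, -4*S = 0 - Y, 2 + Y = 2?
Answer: 124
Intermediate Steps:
Y = 0 (Y = -2 + 2 = 0)
S = 0 (S = -(0 - 1*0)/4 = -(0 + 0)/4 = -¼*0 = 0)
E = -⅓ (E = -4/3 + 1 = -⅓ ≈ -0.33333)
N = ⅔ (N = 1 - ⅓ = ⅔ ≈ 0.66667)
o(H, w) = 2*H (o(H, w) = 2*H + 0 = 2*H)
o(N, -7)*(62 + 31) = (2*(⅔))*(62 + 31) = (4/3)*93 = 124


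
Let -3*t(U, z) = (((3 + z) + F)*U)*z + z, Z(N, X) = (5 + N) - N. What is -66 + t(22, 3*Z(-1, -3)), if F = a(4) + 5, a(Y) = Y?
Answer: -3041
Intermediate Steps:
F = 9 (F = 4 + 5 = 9)
Z(N, X) = 5
t(U, z) = -z/3 - U*z*(12 + z)/3 (t(U, z) = -((((3 + z) + 9)*U)*z + z)/3 = -(((12 + z)*U)*z + z)/3 = -((U*(12 + z))*z + z)/3 = -(U*z*(12 + z) + z)/3 = -(z + U*z*(12 + z))/3 = -z/3 - U*z*(12 + z)/3)
-66 + t(22, 3*Z(-1, -3)) = -66 - 3*5*(1 + 12*22 + 22*(3*5))/3 = -66 - ⅓*15*(1 + 264 + 22*15) = -66 - ⅓*15*(1 + 264 + 330) = -66 - ⅓*15*595 = -66 - 2975 = -3041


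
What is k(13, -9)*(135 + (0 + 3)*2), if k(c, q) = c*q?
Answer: -16497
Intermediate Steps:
k(13, -9)*(135 + (0 + 3)*2) = (13*(-9))*(135 + (0 + 3)*2) = -117*(135 + 3*2) = -117*(135 + 6) = -117*141 = -16497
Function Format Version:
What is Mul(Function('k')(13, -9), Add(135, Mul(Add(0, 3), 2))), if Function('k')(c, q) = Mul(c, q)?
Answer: -16497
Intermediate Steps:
Mul(Function('k')(13, -9), Add(135, Mul(Add(0, 3), 2))) = Mul(Mul(13, -9), Add(135, Mul(Add(0, 3), 2))) = Mul(-117, Add(135, Mul(3, 2))) = Mul(-117, Add(135, 6)) = Mul(-117, 141) = -16497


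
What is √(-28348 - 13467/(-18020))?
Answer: I*√2301232805965/9010 ≈ 168.37*I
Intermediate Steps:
√(-28348 - 13467/(-18020)) = √(-28348 - 13467*(-1/18020)) = √(-28348 + 13467/18020) = √(-510817493/18020) = I*√2301232805965/9010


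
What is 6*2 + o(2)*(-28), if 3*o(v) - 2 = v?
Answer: -76/3 ≈ -25.333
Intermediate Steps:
o(v) = ⅔ + v/3
6*2 + o(2)*(-28) = 6*2 + (⅔ + (⅓)*2)*(-28) = 12 + (⅔ + ⅔)*(-28) = 12 + (4/3)*(-28) = 12 - 112/3 = -76/3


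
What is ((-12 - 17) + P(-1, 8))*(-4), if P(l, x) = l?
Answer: 120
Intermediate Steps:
((-12 - 17) + P(-1, 8))*(-4) = ((-12 - 17) - 1)*(-4) = (-29 - 1)*(-4) = -30*(-4) = 120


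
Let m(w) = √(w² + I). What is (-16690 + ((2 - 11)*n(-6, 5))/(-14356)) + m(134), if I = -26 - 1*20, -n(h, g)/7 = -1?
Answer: -239601577/14356 + 3*√1990 ≈ -16556.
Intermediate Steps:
n(h, g) = 7 (n(h, g) = -7*(-1) = 7)
I = -46 (I = -26 - 20 = -46)
m(w) = √(-46 + w²) (m(w) = √(w² - 46) = √(-46 + w²))
(-16690 + ((2 - 11)*n(-6, 5))/(-14356)) + m(134) = (-16690 + ((2 - 11)*7)/(-14356)) + √(-46 + 134²) = (-16690 - 9*7*(-1/14356)) + √(-46 + 17956) = (-16690 - 63*(-1/14356)) + √17910 = (-16690 + 63/14356) + 3*√1990 = -239601577/14356 + 3*√1990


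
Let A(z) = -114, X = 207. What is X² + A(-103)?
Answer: 42735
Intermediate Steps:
X² + A(-103) = 207² - 114 = 42849 - 114 = 42735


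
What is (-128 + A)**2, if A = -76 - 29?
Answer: 54289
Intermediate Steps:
A = -105
(-128 + A)**2 = (-128 - 105)**2 = (-233)**2 = 54289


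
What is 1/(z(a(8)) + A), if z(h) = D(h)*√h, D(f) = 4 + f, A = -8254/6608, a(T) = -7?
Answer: -13635608/704766337 + 32749248*I*√7/704766337 ≈ -0.019348 + 0.12294*I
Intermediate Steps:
A = -4127/3304 (A = -8254*1/6608 = -4127/3304 ≈ -1.2491)
z(h) = √h*(4 + h) (z(h) = (4 + h)*√h = √h*(4 + h))
1/(z(a(8)) + A) = 1/(√(-7)*(4 - 7) - 4127/3304) = 1/((I*√7)*(-3) - 4127/3304) = 1/(-3*I*√7 - 4127/3304) = 1/(-4127/3304 - 3*I*√7)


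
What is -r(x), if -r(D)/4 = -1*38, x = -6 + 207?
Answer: -152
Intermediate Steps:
x = 201
r(D) = 152 (r(D) = -(-4)*38 = -4*(-38) = 152)
-r(x) = -1*152 = -152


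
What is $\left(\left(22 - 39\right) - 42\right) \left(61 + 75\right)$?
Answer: $-8024$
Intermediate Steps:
$\left(\left(22 - 39\right) - 42\right) \left(61 + 75\right) = \left(\left(22 - 39\right) - 42\right) 136 = \left(-17 - 42\right) 136 = \left(-59\right) 136 = -8024$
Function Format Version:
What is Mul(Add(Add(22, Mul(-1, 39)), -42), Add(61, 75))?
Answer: -8024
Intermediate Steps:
Mul(Add(Add(22, Mul(-1, 39)), -42), Add(61, 75)) = Mul(Add(Add(22, -39), -42), 136) = Mul(Add(-17, -42), 136) = Mul(-59, 136) = -8024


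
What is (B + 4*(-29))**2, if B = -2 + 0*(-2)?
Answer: 13924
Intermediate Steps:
B = -2 (B = -2 + 0 = -2)
(B + 4*(-29))**2 = (-2 + 4*(-29))**2 = (-2 - 116)**2 = (-118)**2 = 13924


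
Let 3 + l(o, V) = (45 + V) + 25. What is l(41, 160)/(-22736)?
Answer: -227/22736 ≈ -0.0099842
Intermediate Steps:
l(o, V) = 67 + V (l(o, V) = -3 + ((45 + V) + 25) = -3 + (70 + V) = 67 + V)
l(41, 160)/(-22736) = (67 + 160)/(-22736) = 227*(-1/22736) = -227/22736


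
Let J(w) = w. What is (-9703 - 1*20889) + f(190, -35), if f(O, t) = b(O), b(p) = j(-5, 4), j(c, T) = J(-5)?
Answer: -30597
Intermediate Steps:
j(c, T) = -5
b(p) = -5
f(O, t) = -5
(-9703 - 1*20889) + f(190, -35) = (-9703 - 1*20889) - 5 = (-9703 - 20889) - 5 = -30592 - 5 = -30597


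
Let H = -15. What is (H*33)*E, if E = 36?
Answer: -17820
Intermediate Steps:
(H*33)*E = -15*33*36 = -495*36 = -17820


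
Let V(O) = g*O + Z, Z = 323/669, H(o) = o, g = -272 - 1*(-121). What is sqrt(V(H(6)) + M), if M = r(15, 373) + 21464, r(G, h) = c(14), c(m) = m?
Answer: sqrt(9207440979)/669 ≈ 143.43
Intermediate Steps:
g = -151 (g = -272 + 121 = -151)
r(G, h) = 14
Z = 323/669 (Z = 323*(1/669) = 323/669 ≈ 0.48281)
M = 21478 (M = 14 + 21464 = 21478)
V(O) = 323/669 - 151*O (V(O) = -151*O + 323/669 = 323/669 - 151*O)
sqrt(V(H(6)) + M) = sqrt((323/669 - 151*6) + 21478) = sqrt((323/669 - 906) + 21478) = sqrt(-605791/669 + 21478) = sqrt(13762991/669) = sqrt(9207440979)/669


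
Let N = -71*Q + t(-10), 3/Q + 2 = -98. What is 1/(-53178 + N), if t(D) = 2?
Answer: -100/5317387 ≈ -1.8806e-5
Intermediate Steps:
Q = -3/100 (Q = 3/(-2 - 98) = 3/(-100) = 3*(-1/100) = -3/100 ≈ -0.030000)
N = 413/100 (N = -71*(-3/100) + 2 = 213/100 + 2 = 413/100 ≈ 4.1300)
1/(-53178 + N) = 1/(-53178 + 413/100) = 1/(-5317387/100) = -100/5317387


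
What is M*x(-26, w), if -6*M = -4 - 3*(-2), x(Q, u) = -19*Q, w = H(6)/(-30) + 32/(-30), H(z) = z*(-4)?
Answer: -494/3 ≈ -164.67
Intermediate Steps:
H(z) = -4*z
w = -4/15 (w = -4*6/(-30) + 32/(-30) = -24*(-1/30) + 32*(-1/30) = ⅘ - 16/15 = -4/15 ≈ -0.26667)
M = -⅓ (M = -(-4 - 3*(-2))/6 = -(-4 + 6)/6 = -⅙*2 = -⅓ ≈ -0.33333)
M*x(-26, w) = -(-19)*(-26)/3 = -⅓*494 = -494/3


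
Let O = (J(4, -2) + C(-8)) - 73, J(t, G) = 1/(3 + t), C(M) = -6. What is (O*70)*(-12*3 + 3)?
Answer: 182160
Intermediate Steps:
O = -552/7 (O = (1/(3 + 4) - 6) - 73 = (1/7 - 6) - 73 = -41/7 - 73 = -552/7 ≈ -78.857)
(O*70)*(-12*3 + 3) = (-552/7*70)*(-12*3 + 3) = -5520*(-3*12 + 3) = -5520*(-36 + 3) = -5520*(-33) = 182160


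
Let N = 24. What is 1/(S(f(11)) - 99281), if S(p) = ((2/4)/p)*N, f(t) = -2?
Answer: -1/99287 ≈ -1.0072e-5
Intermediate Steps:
S(p) = 12/p (S(p) = ((2/4)/p)*24 = ((2*(1/4))/p)*24 = (1/(2*p))*24 = 12/p)
1/(S(f(11)) - 99281) = 1/(12/(-2) - 99281) = 1/(12*(-1/2) - 99281) = 1/(-6 - 99281) = 1/(-99287) = -1/99287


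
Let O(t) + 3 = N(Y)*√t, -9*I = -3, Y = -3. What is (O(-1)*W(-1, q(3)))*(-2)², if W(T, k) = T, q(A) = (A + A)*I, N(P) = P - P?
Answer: 12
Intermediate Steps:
I = ⅓ (I = -⅑*(-3) = ⅓ ≈ 0.33333)
N(P) = 0
q(A) = 2*A/3 (q(A) = (A + A)*(⅓) = (2*A)*(⅓) = 2*A/3)
O(t) = -3 (O(t) = -3 + 0*√t = -3 + 0 = -3)
(O(-1)*W(-1, q(3)))*(-2)² = -3*(-1)*(-2)² = 3*4 = 12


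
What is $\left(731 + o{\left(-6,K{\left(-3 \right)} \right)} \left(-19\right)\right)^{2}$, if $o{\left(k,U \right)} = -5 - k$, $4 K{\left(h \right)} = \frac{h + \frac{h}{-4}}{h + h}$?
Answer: $506944$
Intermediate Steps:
$K{\left(h \right)} = \frac{3}{32}$ ($K{\left(h \right)} = \frac{\left(h + \frac{h}{-4}\right) \frac{1}{h + h}}{4} = \frac{\left(h + h \left(- \frac{1}{4}\right)\right) \frac{1}{2 h}}{4} = \frac{\left(h - \frac{h}{4}\right) \frac{1}{2 h}}{4} = \frac{\frac{3 h}{4} \frac{1}{2 h}}{4} = \frac{1}{4} \cdot \frac{3}{8} = \frac{3}{32}$)
$\left(731 + o{\left(-6,K{\left(-3 \right)} \right)} \left(-19\right)\right)^{2} = \left(731 + \left(-5 - -6\right) \left(-19\right)\right)^{2} = \left(731 + \left(-5 + 6\right) \left(-19\right)\right)^{2} = \left(731 + 1 \left(-19\right)\right)^{2} = \left(731 - 19\right)^{2} = 712^{2} = 506944$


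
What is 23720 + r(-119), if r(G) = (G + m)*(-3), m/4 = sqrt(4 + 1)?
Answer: 24077 - 12*sqrt(5) ≈ 24050.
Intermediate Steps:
m = 4*sqrt(5) (m = 4*sqrt(4 + 1) = 4*sqrt(5) ≈ 8.9443)
r(G) = -12*sqrt(5) - 3*G (r(G) = (G + 4*sqrt(5))*(-3) = -12*sqrt(5) - 3*G)
23720 + r(-119) = 23720 + (-12*sqrt(5) - 3*(-119)) = 23720 + (-12*sqrt(5) + 357) = 23720 + (357 - 12*sqrt(5)) = 24077 - 12*sqrt(5)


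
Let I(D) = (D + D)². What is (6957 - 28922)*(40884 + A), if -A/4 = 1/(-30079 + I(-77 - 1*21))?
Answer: -7486768141360/8337 ≈ -8.9802e+8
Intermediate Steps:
I(D) = 4*D² (I(D) = (2*D)² = 4*D²)
A = -4/8337 (A = -4/(-30079 + 4*(-77 - 1*21)²) = -4/(-30079 + 4*(-77 - 21)²) = -4/(-30079 + 4*(-98)²) = -4/(-30079 + 4*9604) = -4/(-30079 + 38416) = -4/8337 ≈ -0.00047979)
(6957 - 28922)*(40884 + A) = (6957 - 28922)*(40884 - 4/8337) = -21965*340849904/8337 = -7486768141360/8337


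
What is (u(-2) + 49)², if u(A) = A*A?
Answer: 2809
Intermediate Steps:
u(A) = A²
(u(-2) + 49)² = ((-2)² + 49)² = (4 + 49)² = 53² = 2809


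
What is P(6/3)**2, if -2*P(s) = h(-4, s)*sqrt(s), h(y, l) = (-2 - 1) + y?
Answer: 49/2 ≈ 24.500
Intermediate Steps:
h(y, l) = -3 + y
P(s) = 7*sqrt(s)/2 (P(s) = -(-3 - 4)*sqrt(s)/2 = -(-7)*sqrt(s)/2 = 7*sqrt(s)/2)
P(6/3)**2 = (7*sqrt(6/3)/2)**2 = (7*sqrt(6*(1/3))/2)**2 = (7*sqrt(2)/2)**2 = 49/2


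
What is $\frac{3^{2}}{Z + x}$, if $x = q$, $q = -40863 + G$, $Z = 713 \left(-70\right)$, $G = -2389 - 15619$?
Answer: $- \frac{9}{108781} \approx -8.2735 \cdot 10^{-5}$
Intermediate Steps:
$G = -18008$ ($G = -2389 - 15619 = -18008$)
$Z = -49910$
$q = -58871$ ($q = -40863 - 18008 = -58871$)
$x = -58871$
$\frac{3^{2}}{Z + x} = \frac{3^{2}}{-49910 - 58871} = \frac{1}{-108781} \cdot 9 = \left(- \frac{1}{108781}\right) 9 = - \frac{9}{108781}$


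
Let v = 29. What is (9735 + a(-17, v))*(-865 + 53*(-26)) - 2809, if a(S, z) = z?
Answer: -21903461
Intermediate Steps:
(9735 + a(-17, v))*(-865 + 53*(-26)) - 2809 = (9735 + 29)*(-865 + 53*(-26)) - 2809 = 9764*(-865 - 1378) - 2809 = 9764*(-2243) - 2809 = -21900652 - 2809 = -21903461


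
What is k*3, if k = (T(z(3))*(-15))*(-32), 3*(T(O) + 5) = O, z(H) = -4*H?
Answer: -12960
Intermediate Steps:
T(O) = -5 + O/3
k = -4320 (k = ((-5 + (-4*3)/3)*(-15))*(-32) = ((-5 + (⅓)*(-12))*(-15))*(-32) = ((-5 - 4)*(-15))*(-32) = -9*(-15)*(-32) = 135*(-32) = -4320)
k*3 = -4320*3 = -12960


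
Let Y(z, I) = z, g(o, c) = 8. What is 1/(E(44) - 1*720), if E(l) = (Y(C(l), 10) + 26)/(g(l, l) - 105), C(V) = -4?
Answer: -97/69862 ≈ -0.0013885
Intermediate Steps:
E(l) = -22/97 (E(l) = (-4 + 26)/(8 - 105) = 22/(-97) = 22*(-1/97) = -22/97)
1/(E(44) - 1*720) = 1/(-22/97 - 1*720) = 1/(-22/97 - 720) = 1/(-69862/97) = -97/69862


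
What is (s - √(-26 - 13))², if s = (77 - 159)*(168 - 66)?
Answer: (8364 + I*√39)² ≈ 6.9956e+7 + 1.04e+5*I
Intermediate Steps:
s = -8364 (s = -82*102 = -8364)
(s - √(-26 - 13))² = (-8364 - √(-26 - 13))² = (-8364 - √(-39))² = (-8364 - I*√39)²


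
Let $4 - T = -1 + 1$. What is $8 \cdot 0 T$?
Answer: $0$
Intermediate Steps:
$T = 4$ ($T = 4 - \left(-1 + 1\right) = 4 - 0 = 4 + 0 = 4$)
$8 \cdot 0 T = 8 \cdot 0 \cdot 4 = 0 \cdot 4 = 0$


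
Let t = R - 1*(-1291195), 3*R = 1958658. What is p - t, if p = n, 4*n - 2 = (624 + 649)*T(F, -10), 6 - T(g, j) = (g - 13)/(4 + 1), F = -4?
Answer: -38821779/20 ≈ -1.9411e+6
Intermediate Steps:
R = 652886 (R = (⅓)*1958658 = 652886)
t = 1944081 (t = 652886 - 1*(-1291195) = 652886 + 1291195 = 1944081)
T(g, j) = 43/5 - g/5 (T(g, j) = 6 - (g - 13)/(4 + 1) = 6 - (-13 + g)/5 = 6 - (-13/5 + g/5) = 6 + (13/5 - g/5) = 43/5 - g/5)
n = 59841/20 (n = ½ + ((624 + 649)*(43/5 - ⅕*(-4)))/4 = ½ + (1273*(43/5 + ⅘))/4 = ½ + (1273*(47/5))/4 = ½ + (¼)*(59831/5) = ½ + 59831/20 = 59841/20 ≈ 2992.1)
p = 59841/20 ≈ 2992.1
p - t = 59841/20 - 1*1944081 = 59841/20 - 1944081 = -38821779/20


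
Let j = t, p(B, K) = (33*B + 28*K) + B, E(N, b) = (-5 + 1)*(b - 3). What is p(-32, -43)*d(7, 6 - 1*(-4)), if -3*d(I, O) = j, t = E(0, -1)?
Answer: 12224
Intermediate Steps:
E(N, b) = 12 - 4*b (E(N, b) = -4*(-3 + b) = 12 - 4*b)
t = 16 (t = 12 - 4*(-1) = 12 + 4 = 16)
p(B, K) = 28*K + 34*B (p(B, K) = (28*K + 33*B) + B = 28*K + 34*B)
j = 16
d(I, O) = -16/3 (d(I, O) = -⅓*16 = -16/3)
p(-32, -43)*d(7, 6 - 1*(-4)) = (28*(-43) + 34*(-32))*(-16/3) = (-1204 - 1088)*(-16/3) = -2292*(-16/3) = 12224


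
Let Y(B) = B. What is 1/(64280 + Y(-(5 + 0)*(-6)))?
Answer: 1/64310 ≈ 1.5550e-5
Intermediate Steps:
1/(64280 + Y(-(5 + 0)*(-6))) = 1/(64280 - (5 + 0)*(-6)) = 1/(64280 - 1*5*(-6)) = 1/(64280 - 5*(-6)) = 1/(64280 + 30) = 1/64310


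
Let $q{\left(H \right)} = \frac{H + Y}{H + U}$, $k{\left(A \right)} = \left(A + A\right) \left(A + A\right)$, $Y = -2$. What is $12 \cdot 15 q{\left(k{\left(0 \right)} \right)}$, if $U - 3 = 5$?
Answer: $-45$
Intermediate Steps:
$U = 8$ ($U = 3 + 5 = 8$)
$k{\left(A \right)} = 4 A^{2}$ ($k{\left(A \right)} = 2 A 2 A = 4 A^{2}$)
$q{\left(H \right)} = \frac{-2 + H}{8 + H}$ ($q{\left(H \right)} = \frac{H - 2}{H + 8} = \frac{-2 + H}{8 + H}$)
$12 \cdot 15 q{\left(k{\left(0 \right)} \right)} = 12 \cdot 15 \frac{-2 + 4 \cdot 0^{2}}{8 + 4 \cdot 0^{2}} = 180 \frac{-2 + 4 \cdot 0}{8 + 4 \cdot 0} = 180 \frac{-2 + 0}{8 + 0} = 180 \cdot \frac{1}{8} \left(-2\right) = 180 \left(- \frac{1}{4}\right) = -45$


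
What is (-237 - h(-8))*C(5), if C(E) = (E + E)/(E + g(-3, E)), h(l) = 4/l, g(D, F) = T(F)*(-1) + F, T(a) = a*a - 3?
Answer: 2365/12 ≈ 197.08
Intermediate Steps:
T(a) = -3 + a² (T(a) = a² - 3 = -3 + a²)
g(D, F) = 3 + F - F² (g(D, F) = (-3 + F²)*(-1) + F = (3 - F²) + F = 3 + F - F²)
C(E) = 2*E/(3 - E² + 2*E) (C(E) = (E + E)/(E + (3 + E - E²)) = (2*E)/(3 - E² + 2*E) = 2*E/(3 - E² + 2*E))
(-237 - h(-8))*C(5) = (-237 - 4/(-8))*(2*5/(3 - 1*5² + 2*5)) = (-237 - 4*(-1)/8)*(2*5/(3 - 1*25 + 10)) = (-237 - 1*(-½))*(2*5/(3 - 25 + 10)) = (-237 + ½)*(2*5/(-12)) = -473*5*(-1)/12 = -473/2*(-⅚) = 2365/12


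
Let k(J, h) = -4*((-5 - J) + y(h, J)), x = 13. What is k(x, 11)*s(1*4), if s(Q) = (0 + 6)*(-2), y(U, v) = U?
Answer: -336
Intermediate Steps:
k(J, h) = 20 - 4*h + 4*J (k(J, h) = -4*((-5 - J) + h) = -4*(-5 + h - J) = 20 - 4*h + 4*J)
s(Q) = -12 (s(Q) = 6*(-2) = -12)
k(x, 11)*s(1*4) = (20 - 4*11 + 4*13)*(-12) = (20 - 44 + 52)*(-12) = 28*(-12) = -336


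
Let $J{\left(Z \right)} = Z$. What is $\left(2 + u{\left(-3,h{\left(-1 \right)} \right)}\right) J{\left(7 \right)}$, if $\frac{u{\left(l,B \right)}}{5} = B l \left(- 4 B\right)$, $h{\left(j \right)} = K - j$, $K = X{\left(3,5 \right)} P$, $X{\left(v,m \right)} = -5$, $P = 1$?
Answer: $6734$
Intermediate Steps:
$K = -5$ ($K = \left(-5\right) 1 = -5$)
$h{\left(j \right)} = -5 - j$
$u{\left(l,B \right)} = - 20 l B^{2}$ ($u{\left(l,B \right)} = 5 B l \left(- 4 B\right) = 5 \left(- 4 l B^{2}\right) = - 20 l B^{2}$)
$\left(2 + u{\left(-3,h{\left(-1 \right)} \right)}\right) J{\left(7 \right)} = \left(2 - - 60 \left(-5 - -1\right)^{2}\right) 7 = \left(2 - - 60 \left(-5 + 1\right)^{2}\right) 7 = \left(2 - - 60 \left(-4\right)^{2}\right) 7 = \left(2 - \left(-60\right) 16\right) 7 = \left(2 + 960\right) 7 = 962 \cdot 7 = 6734$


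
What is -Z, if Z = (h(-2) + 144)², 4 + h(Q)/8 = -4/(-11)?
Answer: -1597696/121 ≈ -13204.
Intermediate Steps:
h(Q) = -320/11 (h(Q) = -32 + 8*(-4/(-11)) = -32 + 8*(-4*(-1/11)) = -32 + 8*(4/11) = -32 + 32/11 = -320/11)
Z = 1597696/121 (Z = (-320/11 + 144)² = (1264/11)² = 1597696/121 ≈ 13204.)
-Z = -1*1597696/121 = -1597696/121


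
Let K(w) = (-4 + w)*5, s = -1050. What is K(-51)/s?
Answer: 11/42 ≈ 0.26190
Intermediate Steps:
K(w) = -20 + 5*w
K(-51)/s = (-20 + 5*(-51))/(-1050) = (-20 - 255)*(-1/1050) = -275*(-1/1050) = 11/42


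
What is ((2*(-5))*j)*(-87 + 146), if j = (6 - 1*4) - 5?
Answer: 1770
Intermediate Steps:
j = -3 (j = (6 - 4) - 5 = 2 - 5 = -3)
((2*(-5))*j)*(-87 + 146) = ((2*(-5))*(-3))*(-87 + 146) = -10*(-3)*59 = 30*59 = 1770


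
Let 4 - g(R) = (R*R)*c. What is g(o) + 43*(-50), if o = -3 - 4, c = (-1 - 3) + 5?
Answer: -2195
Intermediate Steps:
c = 1 (c = -4 + 5 = 1)
o = -7
g(R) = 4 - R**2 (g(R) = 4 - R*R = 4 - R**2)
g(o) + 43*(-50) = (4 - 1*(-7)**2) + 43*(-50) = (4 - 1*49) - 2150 = (4 - 49) - 2150 = -45 - 2150 = -2195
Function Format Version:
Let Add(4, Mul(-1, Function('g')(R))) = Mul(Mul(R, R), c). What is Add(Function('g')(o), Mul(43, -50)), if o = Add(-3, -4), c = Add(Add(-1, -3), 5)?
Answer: -2195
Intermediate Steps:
c = 1 (c = Add(-4, 5) = 1)
o = -7
Function('g')(R) = Add(4, Mul(-1, Pow(R, 2))) (Function('g')(R) = Add(4, Mul(-1, Mul(Mul(R, R), 1))) = Add(4, Mul(-1, Mul(Pow(R, 2), 1))) = Add(4, Mul(-1, Pow(R, 2))))
Add(Function('g')(o), Mul(43, -50)) = Add(Add(4, Mul(-1, Pow(-7, 2))), Mul(43, -50)) = Add(Add(4, Mul(-1, 49)), -2150) = Add(Add(4, -49), -2150) = Add(-45, -2150) = -2195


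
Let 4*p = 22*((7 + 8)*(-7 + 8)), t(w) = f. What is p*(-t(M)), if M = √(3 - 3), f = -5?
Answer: 825/2 ≈ 412.50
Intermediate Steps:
M = 0 (M = √0 = 0)
t(w) = -5
p = 165/2 (p = (22*((7 + 8)*(-7 + 8)))/4 = (22*(15*1))/4 = (22*15)/4 = (¼)*330 = 165/2 ≈ 82.500)
p*(-t(M)) = 165*(-1*(-5))/2 = (165/2)*5 = 825/2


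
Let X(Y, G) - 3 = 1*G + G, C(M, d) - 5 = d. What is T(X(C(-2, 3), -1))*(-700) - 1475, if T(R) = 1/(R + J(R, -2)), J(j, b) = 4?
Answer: -1615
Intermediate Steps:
C(M, d) = 5 + d
X(Y, G) = 3 + 2*G (X(Y, G) = 3 + (1*G + G) = 3 + (G + G) = 3 + 2*G)
T(R) = 1/(4 + R) (T(R) = 1/(R + 4) = 1/(4 + R))
T(X(C(-2, 3), -1))*(-700) - 1475 = -700/(4 + (3 + 2*(-1))) - 1475 = -700/(4 + (3 - 2)) - 1475 = -700/(4 + 1) - 1475 = -700/5 - 1475 = (⅕)*(-700) - 1475 = -140 - 1475 = -1615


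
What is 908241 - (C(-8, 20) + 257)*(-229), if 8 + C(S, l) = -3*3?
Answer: 963201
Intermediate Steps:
C(S, l) = -17 (C(S, l) = -8 - 3*3 = -8 - 9 = -17)
908241 - (C(-8, 20) + 257)*(-229) = 908241 - (-17 + 257)*(-229) = 908241 - 240*(-229) = 908241 - 1*(-54960) = 908241 + 54960 = 963201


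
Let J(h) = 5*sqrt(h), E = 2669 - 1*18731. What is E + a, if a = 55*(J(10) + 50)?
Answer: -13312 + 275*sqrt(10) ≈ -12442.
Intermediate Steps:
E = -16062 (E = 2669 - 18731 = -16062)
a = 2750 + 275*sqrt(10) (a = 55*(5*sqrt(10) + 50) = 55*(50 + 5*sqrt(10)) = 2750 + 275*sqrt(10) ≈ 3619.6)
E + a = -16062 + (2750 + 275*sqrt(10)) = -13312 + 275*sqrt(10)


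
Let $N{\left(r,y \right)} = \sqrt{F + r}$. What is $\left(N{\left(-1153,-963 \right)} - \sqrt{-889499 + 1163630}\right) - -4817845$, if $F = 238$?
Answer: $4817845 - 3 \sqrt{30459} + i \sqrt{915} \approx 4.8173 \cdot 10^{6} + 30.249 i$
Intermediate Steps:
$N{\left(r,y \right)} = \sqrt{238 + r}$
$\left(N{\left(-1153,-963 \right)} - \sqrt{-889499 + 1163630}\right) - -4817845 = \left(\sqrt{238 - 1153} - \sqrt{-889499 + 1163630}\right) - -4817845 = \left(\sqrt{-915} - \sqrt{274131}\right) + 4817845 = \left(i \sqrt{915} - 3 \sqrt{30459}\right) + 4817845 = \left(- 3 \sqrt{30459} + i \sqrt{915}\right) + 4817845 = 4817845 - 3 \sqrt{30459} + i \sqrt{915}$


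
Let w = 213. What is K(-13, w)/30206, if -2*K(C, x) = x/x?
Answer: -1/60412 ≈ -1.6553e-5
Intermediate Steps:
K(C, x) = -1/2 (K(C, x) = -x/(2*x) = -1/2*1 = -1/2)
K(-13, w)/30206 = -1/2/30206 = -1/2*1/30206 = -1/60412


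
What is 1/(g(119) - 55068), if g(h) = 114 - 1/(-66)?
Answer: -66/3626963 ≈ -1.8197e-5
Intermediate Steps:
g(h) = 7525/66 (g(h) = 114 - 1*(-1/66) = 114 + 1/66 = 7525/66)
1/(g(119) - 55068) = 1/(7525/66 - 55068) = 1/(-3626963/66) = -66/3626963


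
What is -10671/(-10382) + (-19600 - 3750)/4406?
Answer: -97701637/22871546 ≈ -4.2718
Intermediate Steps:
-10671/(-10382) + (-19600 - 3750)/4406 = -10671*(-1/10382) - 23350*1/4406 = 10671/10382 - 11675/2203 = -97701637/22871546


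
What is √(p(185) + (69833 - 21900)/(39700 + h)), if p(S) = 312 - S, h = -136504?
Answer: 5*√1317198583/16134 ≈ 11.247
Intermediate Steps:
√(p(185) + (69833 - 21900)/(39700 + h)) = √((312 - 1*185) + (69833 - 21900)/(39700 - 136504)) = √((312 - 185) + 47933/(-96804)) = √(127 + 47933*(-1/96804)) = √(127 - 47933/96804) = √(12246175/96804) = 5*√1317198583/16134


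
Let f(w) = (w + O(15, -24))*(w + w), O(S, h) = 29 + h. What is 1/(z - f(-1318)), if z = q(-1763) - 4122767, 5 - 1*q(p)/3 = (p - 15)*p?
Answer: -1/16987662 ≈ -5.8866e-8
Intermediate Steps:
f(w) = 2*w*(5 + w) (f(w) = (w + (29 - 24))*(w + w) = (w + 5)*(2*w) = (5 + w)*(2*w) = 2*w*(5 + w))
q(p) = 15 - 3*p*(-15 + p) (q(p) = 15 - 3*(p - 15)*p = 15 - 3*(-15 + p)*p = 15 - 3*p*(-15 + p))
z = -13526594 (z = (15 - 3*(-1763)² + 45*(-1763)) - 4122767 = (15 - 3*3108169 - 79335) - 4122767 = (15 - 9324507 - 79335) - 4122767 = -9403827 - 4122767 = -13526594)
1/(z - f(-1318)) = 1/(-13526594 - 2*(-1318)*(5 - 1318)) = 1/(-13526594 - 2*(-1318)*(-1313)) = 1/(-13526594 - 1*3461068) = 1/(-13526594 - 3461068) = 1/(-16987662) = -1/16987662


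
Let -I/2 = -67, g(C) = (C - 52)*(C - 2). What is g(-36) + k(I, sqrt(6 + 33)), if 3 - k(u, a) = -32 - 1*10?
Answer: 3389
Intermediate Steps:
g(C) = (-52 + C)*(-2 + C)
I = 134 (I = -2*(-67) = 134)
k(u, a) = 45 (k(u, a) = 3 - (-32 - 1*10) = 3 - (-32 - 10) = 3 - 1*(-42) = 3 + 42 = 45)
g(-36) + k(I, sqrt(6 + 33)) = (104 + (-36)**2 - 54*(-36)) + 45 = (104 + 1296 + 1944) + 45 = 3344 + 45 = 3389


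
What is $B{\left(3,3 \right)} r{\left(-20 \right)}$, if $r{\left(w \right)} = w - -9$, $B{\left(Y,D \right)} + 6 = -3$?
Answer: $99$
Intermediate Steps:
$B{\left(Y,D \right)} = -9$ ($B{\left(Y,D \right)} = -6 - 3 = -9$)
$r{\left(w \right)} = 9 + w$ ($r{\left(w \right)} = w + 9 = 9 + w$)
$B{\left(3,3 \right)} r{\left(-20 \right)} = - 9 \left(9 - 20\right) = \left(-9\right) \left(-11\right) = 99$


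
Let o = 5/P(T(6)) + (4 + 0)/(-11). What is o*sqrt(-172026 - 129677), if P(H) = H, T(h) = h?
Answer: 31*I*sqrt(301703)/66 ≈ 257.99*I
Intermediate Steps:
o = 31/66 (o = 5/6 + (4 + 0)/(-11) = 5*(1/6) + 4*(-1/11) = 5/6 - 4/11 = 31/66 ≈ 0.46970)
o*sqrt(-172026 - 129677) = 31*sqrt(-172026 - 129677)/66 = 31*sqrt(-301703)/66 = 31*(I*sqrt(301703))/66 = 31*I*sqrt(301703)/66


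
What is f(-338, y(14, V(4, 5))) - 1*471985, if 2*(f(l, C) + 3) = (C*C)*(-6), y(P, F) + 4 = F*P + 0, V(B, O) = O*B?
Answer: -700516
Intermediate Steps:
V(B, O) = B*O
y(P, F) = -4 + F*P (y(P, F) = -4 + (F*P + 0) = -4 + F*P)
f(l, C) = -3 - 3*C**2 (f(l, C) = -3 + ((C*C)*(-6))/2 = -3 + (C**2*(-6))/2 = -3 + (-6*C**2)/2 = -3 - 3*C**2)
f(-338, y(14, V(4, 5))) - 1*471985 = (-3 - 3*(-4 + (4*5)*14)**2) - 1*471985 = (-3 - 3*(-4 + 20*14)**2) - 471985 = (-3 - 3*(-4 + 280)**2) - 471985 = (-3 - 3*276**2) - 471985 = (-3 - 3*76176) - 471985 = (-3 - 228528) - 471985 = -228531 - 471985 = -700516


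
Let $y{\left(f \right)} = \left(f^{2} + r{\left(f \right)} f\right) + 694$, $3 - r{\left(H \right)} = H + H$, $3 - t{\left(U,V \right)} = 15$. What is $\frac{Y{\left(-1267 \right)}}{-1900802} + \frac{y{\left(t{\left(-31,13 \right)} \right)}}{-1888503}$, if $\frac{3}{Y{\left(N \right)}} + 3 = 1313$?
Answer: $- \frac{1279891684189}{4702468066021860} \approx -0.00027217$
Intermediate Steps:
$Y{\left(N \right)} = \frac{3}{1310}$ ($Y{\left(N \right)} = \frac{3}{-3 + 1313} = \frac{3}{1310}$)
$t{\left(U,V \right)} = -12$ ($t{\left(U,V \right)} = 3 - 15 = -12$)
$r{\left(H \right)} = 3 - 2 H$ ($r{\left(H \right)} = 3 - \left(H + H\right) = 3 - 2 H$)
$y{\left(f \right)} = 694 + f^{2} + f \left(3 - 2 f\right)$ ($y{\left(f \right)} = \left(f^{2} + \left(3 - 2 f\right) f\right) + 694 = \left(f^{2} + f \left(3 - 2 f\right)\right) + 694 = 694 + f^{2} + f \left(3 - 2 f\right)$)
$\frac{Y{\left(-1267 \right)}}{-1900802} + \frac{y{\left(t{\left(-31,13 \right)} \right)}}{-1888503} = \frac{3}{1310 \left(-1900802\right)} + \frac{694 - \left(-12\right)^{2} + 3 \left(-12\right)}{-1888503} = \frac{3}{1310} \left(- \frac{1}{1900802}\right) + \left(694 - 144 - 36\right) \left(- \frac{1}{1888503}\right) = - \frac{3}{2490050620} + \left(694 - 144 - 36\right) \left(- \frac{1}{1888503}\right) = - \frac{3}{2490050620} + 514 \left(- \frac{1}{1888503}\right) = - \frac{3}{2490050620} - \frac{514}{1888503} = - \frac{1279891684189}{4702468066021860}$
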